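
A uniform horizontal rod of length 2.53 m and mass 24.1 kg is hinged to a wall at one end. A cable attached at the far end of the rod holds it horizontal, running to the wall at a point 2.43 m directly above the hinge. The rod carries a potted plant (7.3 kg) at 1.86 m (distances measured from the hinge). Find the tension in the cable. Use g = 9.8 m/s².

T ≈ 246 N

Taking torques about the hinge:
Beam weight: 24.1 × 9.8 = 236.2 N down at 1.265 m → arm 1.265 m, τ = 236.2 × 1.265 = 298.8 N·m clockwise.
Potted plant: 7.3 × 9.8 = 71.54 N down at 1.86 m → arm 1.86 m, τ = 71.54 × 1.86 = 133.1 N·m clockwise.
Total clockwise load moment = 431.9 N·m.
The cable tension T acts at 2.53 m; only its component perpendicular to the rod, T sinθ, produces torque. sinθ = h/√(h²+d²) = 2.43/√(2.43²+2.53²) = 0.6927.
Balancing moments: T × 2.53 × 0.6927 = 431.9, giving T = 431.9 / 1.753 = 246 N.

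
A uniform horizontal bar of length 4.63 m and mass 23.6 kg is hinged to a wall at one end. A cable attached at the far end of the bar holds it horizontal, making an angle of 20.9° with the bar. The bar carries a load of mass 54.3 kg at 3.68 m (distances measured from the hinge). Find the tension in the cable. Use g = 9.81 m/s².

T ≈ 1510 N

Take moments about the hinge.
Beam weight: 23.6 × 9.81 = 231.5 N down at 2.315 m → arm 2.315 m, τ = 231.5 × 2.315 = 535.9 N·m clockwise.
Load: 54.3 × 9.81 = 532.7 N down at 3.68 m → arm 3.68 m, τ = 532.7 × 3.68 = 1960 N·m clockwise.
Total clockwise load moment = 2496 N·m.
The cable tension T acts at 4.63 m; only its component perpendicular to the bar, T sinθ, produces torque. sin 20.9° = 0.3567.
Balancing moments: T × 4.63 × 0.3567 = 2496, giving T = 2496 / 1.652 = 1510 N.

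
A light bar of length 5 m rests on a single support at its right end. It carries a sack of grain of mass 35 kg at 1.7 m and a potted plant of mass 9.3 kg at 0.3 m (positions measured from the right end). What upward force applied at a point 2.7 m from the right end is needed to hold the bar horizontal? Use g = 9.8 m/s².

F ≈ 226 N

Taking torques about the right end:
Sack of grain: 35 × 9.8 = 343 N down at 1.7 m → arm 1.7 m, τ = 343 × 1.7 = 583.1 N·m counterclockwise.
Potted plant: 9.3 × 9.8 = 91.14 N down at 0.3 m → arm 0.3 m, τ = 91.14 × 0.3 = 27.34 N·m counterclockwise.
Net moment of the loads = 610.4 N·m counterclockwise.
The upward force F acts at a point 2.7 m from the right end, arm 2.7 m, giving F × 2.7 clockwise.
Στ = 0 ⇒ F × 2.7 = 610.4 ⇒ F = 610.4 / 2.7 = 226 N.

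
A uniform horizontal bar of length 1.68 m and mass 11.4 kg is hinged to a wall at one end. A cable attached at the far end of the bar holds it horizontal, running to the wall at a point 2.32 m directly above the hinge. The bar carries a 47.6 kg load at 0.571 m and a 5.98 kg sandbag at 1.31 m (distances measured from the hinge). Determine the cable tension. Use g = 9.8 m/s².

T ≈ 321 N

Take moments about the hinge.
Beam weight: 11.4 × 9.8 = 111.7 N down at 0.84 m → arm 0.84 m, τ = 111.7 × 0.84 = 93.83 N·m clockwise.
Load: 47.6 × 9.8 = 466.5 N down at 0.571 m → arm 0.571 m, τ = 466.5 × 0.571 = 266.4 N·m clockwise.
Sandbag: 5.98 × 9.8 = 58.6 N down at 1.31 m → arm 1.31 m, τ = 58.6 × 1.31 = 76.77 N·m clockwise.
Total clockwise load moment = 437 N·m.
The cable tension T acts at 1.68 m; only its component perpendicular to the bar, T sinθ, produces torque. sinθ = h/√(h²+d²) = 2.32/√(2.32²+1.68²) = 0.8099.
For rotational equilibrium, T × 1.68 × 0.8099 = 437, so T = 437 / 1.361 = 321 N.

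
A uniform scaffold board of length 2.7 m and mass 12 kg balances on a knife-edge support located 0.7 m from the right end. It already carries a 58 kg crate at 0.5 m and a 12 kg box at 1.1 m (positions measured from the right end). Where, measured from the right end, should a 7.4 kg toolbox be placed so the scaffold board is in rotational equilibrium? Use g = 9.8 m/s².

Choose the knife-edge support (at 0.7 m from the right end) as the axis so the support reaction has zero arm there.
Beam weight: 12 × 9.8 = 117.6 N down at 1.35 m → arm 0.65 m, τ = 117.6 × 0.65 = 76.44 N·m counterclockwise.
Crate: 58 × 9.8 = 568.4 N down at 0.5 m → arm 0.2 m, τ = 568.4 × 0.2 = 113.7 N·m clockwise.
Box: 12 × 9.8 = 117.6 N down at 1.1 m → arm 0.4 m, τ = 117.6 × 0.4 = 47.04 N·m counterclockwise.
Net moment of existing loads = 9.78 N·m counterclockwise.
The toolbox weighs 7.4 × 9.8 = 72.52 N and must supply an equal clockwise moment, so its lever arm about the knife-edge support is 9.78 / 72.52 = 0.135 m.
That puts it at 0.7 − 0.135 = 0.565 m from the right end.

x ≈ 0.565 m from the right end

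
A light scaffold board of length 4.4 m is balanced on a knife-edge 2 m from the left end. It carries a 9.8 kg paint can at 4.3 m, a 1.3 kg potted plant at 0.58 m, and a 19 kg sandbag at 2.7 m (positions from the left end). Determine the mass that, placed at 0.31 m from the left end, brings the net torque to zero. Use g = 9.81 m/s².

About the knife-edge (at 2 m from the left end):
Paint can: 9.8 × 9.81 = 96.14 N down at 4.3 m → arm 2.3 m, τ = 96.14 × 2.3 = 221.1 N·m clockwise.
Potted plant: 1.3 × 9.81 = 12.75 N down at 0.58 m → arm 1.42 m, τ = 12.75 × 1.42 = 18.11 N·m counterclockwise.
Sandbag: 19 × 9.81 = 186.4 N down at 2.7 m → arm 0.7 m, τ = 186.4 × 0.7 = 130.5 N·m clockwise.
Net moment of known loads = 333.5 N·m clockwise.
An unknown mass m at 0.31 m has arm 1.69 m; its moment is m·g·1.69 counterclockwise.
Balancing moments: m × 9.81 × 1.69 = 333.5, giving m = 333.5 / (9.81 × 1.69) = 20.1 kg.

m ≈ 20.1 kg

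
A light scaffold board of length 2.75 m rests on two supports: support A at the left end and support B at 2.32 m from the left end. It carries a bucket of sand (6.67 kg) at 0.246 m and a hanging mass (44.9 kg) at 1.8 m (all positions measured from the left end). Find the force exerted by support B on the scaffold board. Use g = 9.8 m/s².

R_B ≈ 348 N

Take moments about support A.
Bucket of sand: 6.67 × 9.8 = 65.37 N down at 0.246 m → arm 0.246 m, τ = 65.37 × 0.246 = 16.08 N·m clockwise.
Hanging mass: 44.9 × 9.8 = 440 N down at 1.8 m → arm 1.8 m, τ = 440 × 1.8 = 792 N·m clockwise.
Net load moment about support A = 808.1 N·m clockwise.
Reaction R at support B is upward at 2.32 m, arm 2.32 m → moment R × 2.32 counterclockwise.
Στ = 0 ⇒ R × 2.32 = 808.1 ⇒ R = 348 N.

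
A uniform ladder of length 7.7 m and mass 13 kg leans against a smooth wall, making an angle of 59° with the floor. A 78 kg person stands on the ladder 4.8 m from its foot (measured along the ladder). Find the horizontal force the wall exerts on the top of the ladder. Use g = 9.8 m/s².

N_wall ≈ 325 N

Choose the foot of the ladder as the axis so the floor normal and friction both act there and drop out.
Ladder weight 13×9.8 = 127.4 N acts at 3.85 m along the ladder; its horizontal arm is 3.85·cos59° = 1.983 m → τ = 252.6 N·m clockwise.
Person: 78×9.8 = 764.4 N at 4.8 m → arm 2.472 m → τ = 1890 N·m clockwise.
Wall normal N acts horizontally at the top; its moment arm is the height L sinθ = 7.7·sin59° = 6.6 m, counterclockwise.
Στ = 0 ⇒ N × 6.6 = 2143 ⇒ N = 325 N.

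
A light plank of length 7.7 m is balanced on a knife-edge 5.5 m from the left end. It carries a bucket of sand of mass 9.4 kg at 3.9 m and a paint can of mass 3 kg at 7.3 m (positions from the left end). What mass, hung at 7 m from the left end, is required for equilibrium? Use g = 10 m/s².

m ≈ 6.43 kg

Take moments about the knife-edge (at 5.5 m from the left end).
Bucket of sand: 9.4 × 10 = 94 N down at 3.9 m → arm 1.6 m, τ = 94 × 1.6 = 150.4 N·m counterclockwise.
Paint can: 3 × 10 = 30 N down at 7.3 m → arm 1.8 m, τ = 30 × 1.8 = 54 N·m clockwise.
Net moment of known loads = 96.4 N·m counterclockwise.
An unknown mass m at 7 m has arm 1.5 m; its moment is m·g·1.5 clockwise.
Balancing moments: m × 10 × 1.5 = 96.4, giving m = 96.4 / (10 × 1.5) = 6.43 kg.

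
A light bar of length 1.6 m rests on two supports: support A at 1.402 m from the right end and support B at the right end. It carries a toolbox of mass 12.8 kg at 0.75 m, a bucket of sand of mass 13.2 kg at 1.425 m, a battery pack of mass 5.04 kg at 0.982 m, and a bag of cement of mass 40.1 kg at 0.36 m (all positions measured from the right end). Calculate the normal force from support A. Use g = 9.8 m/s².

About support B:
Toolbox: 12.8 × 9.8 = 125.4 N down at 0.75 m → arm 0.75 m, τ = 125.4 × 0.75 = 94.05 N·m counterclockwise.
Bucket of sand: 13.2 × 9.8 = 129.4 N down at 1.425 m → arm 1.425 m, τ = 129.4 × 1.425 = 184.4 N·m counterclockwise.
Battery pack: 5.04 × 9.8 = 49.39 N down at 0.982 m → arm 0.982 m, τ = 49.39 × 0.982 = 48.5 N·m counterclockwise.
Bag of cement: 40.1 × 9.8 = 393 N down at 0.36 m → arm 0.36 m, τ = 393 × 0.36 = 141.5 N·m counterclockwise.
Net load moment about support B = 468.4 N·m counterclockwise.
Reaction R at support A is upward at 1.402 m, arm 1.402 m → moment R × 1.402 clockwise.
Balancing moments: R × 1.402 = 468.4, giving R = 334 N.

R_A ≈ 334 N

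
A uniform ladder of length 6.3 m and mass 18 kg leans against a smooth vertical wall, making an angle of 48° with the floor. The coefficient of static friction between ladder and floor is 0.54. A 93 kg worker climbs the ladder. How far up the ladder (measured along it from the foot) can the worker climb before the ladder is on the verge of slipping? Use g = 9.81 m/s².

Take moments about the foot of the ladder.
Ladder weight 18×9.81 = 176.6 N acts at 3.15 m along the ladder; its horizontal arm is 3.15·cos48° = 2.108 m → τ = 372.3 N·m clockwise.
Worker weight 93×9.81 = 912.3 N at distance d → arm d·cos48° → τ = 912.3·d·0.6691 clockwise.
Wall normal N at the top has arm L sinθ = 4.682 m counterclockwise, so Στ = 0 gives N·4.682 = 372.3 + 610.4·d.
ΣFy = 0 ⇒ N_floor = 1089 N, so the maximum friction is μ_s·N_floor = 0.54×1089 = 588.1 N. ΣFx = 0 ⇒ N_wall = f, so at the slipping point N = 588.1 N.
Substituting: 588.1×4.682 = 372.3 + 610.4·d ⇒ d = (2753 − 372.3) / 610.4 = 3.9 m.

d ≈ 3.9 m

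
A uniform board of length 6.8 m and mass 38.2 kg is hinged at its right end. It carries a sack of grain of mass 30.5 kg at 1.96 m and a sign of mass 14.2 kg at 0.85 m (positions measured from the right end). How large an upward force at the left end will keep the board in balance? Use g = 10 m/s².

F ≈ 297 N

About the right end:
Beam weight: 38.2 × 10 = 382 N down at 3.4 m → arm 3.4 m, τ = 382 × 3.4 = 1299 N·m counterclockwise.
Sack of grain: 30.5 × 10 = 305 N down at 1.96 m → arm 1.96 m, τ = 305 × 1.96 = 597.8 N·m counterclockwise.
Sign: 14.2 × 10 = 142 N down at 0.85 m → arm 0.85 m, τ = 142 × 0.85 = 120.7 N·m counterclockwise.
Net moment of the loads = 2018 N·m counterclockwise.
The upward force F acts at the left end, arm 6.8 m, giving F × 6.8 clockwise.
Balancing moments: F × 6.8 = 2018, giving F = 2018 / 6.8 = 297 N.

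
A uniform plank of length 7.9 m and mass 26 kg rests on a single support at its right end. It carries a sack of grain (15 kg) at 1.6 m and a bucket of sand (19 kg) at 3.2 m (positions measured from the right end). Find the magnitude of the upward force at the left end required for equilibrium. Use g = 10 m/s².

About the right end:
Beam weight: 26 × 10 = 260 N down at 3.95 m → arm 3.95 m, τ = 260 × 3.95 = 1027 N·m counterclockwise.
Sack of grain: 15 × 10 = 150 N down at 1.6 m → arm 1.6 m, τ = 150 × 1.6 = 240 N·m counterclockwise.
Bucket of sand: 19 × 10 = 190 N down at 3.2 m → arm 3.2 m, τ = 190 × 3.2 = 608 N·m counterclockwise.
Net moment of the loads = 1875 N·m counterclockwise.
The upward force F acts at the left end, arm 7.9 m, giving F × 7.9 clockwise.
For rotational equilibrium, F × 7.9 = 1875, so F = 1875 / 7.9 = 237 N.

F ≈ 237 N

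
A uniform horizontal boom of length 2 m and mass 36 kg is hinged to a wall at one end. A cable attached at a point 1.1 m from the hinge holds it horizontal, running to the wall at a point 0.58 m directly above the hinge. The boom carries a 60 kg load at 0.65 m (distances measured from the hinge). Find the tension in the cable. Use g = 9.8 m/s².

Choose the hinge as the axis so the unknown hinge reaction has zero arm there.
Beam weight: 36 × 9.8 = 352.8 N down at 1 m → arm 1 m, τ = 352.8 × 1 = 352.8 N·m clockwise.
Load: 60 × 9.8 = 588 N down at 0.65 m → arm 0.65 m, τ = 588 × 0.65 = 382.2 N·m clockwise.
Total clockwise load moment = 735 N·m.
The cable tension T acts at 1.1 m; only its component perpendicular to the boom, T sinθ, produces torque. sinθ = h/√(h²+d²) = 0.58/√(0.58²+1.1²) = 0.4664.
Setting net torque to zero: T × 1.1 × 0.4664 = 735 → T = 735 / 0.513 = 1430 N.

T ≈ 1430 N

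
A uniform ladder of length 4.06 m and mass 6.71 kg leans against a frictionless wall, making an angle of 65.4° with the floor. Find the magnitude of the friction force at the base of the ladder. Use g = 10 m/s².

Take moments about the foot of the ladder.
Ladder weight 6.71×10 = 67.1 N acts at 2.03 m along the ladder; its horizontal arm is 2.03·cos65.4° = 0.8451 m → τ = 56.71 N·m clockwise.
Wall normal N acts horizontally at the top; its moment arm is the height L sinθ = 4.06·sin65.4° = 3.691 m, counterclockwise.
Στ = 0 ⇒ N × 3.691 = 56.71 ⇒ N = 15.4 N.
ΣFx = 0: friction at the foot balances the wall's push, so f = N_wall = 15.4 N.

f ≈ 15.4 N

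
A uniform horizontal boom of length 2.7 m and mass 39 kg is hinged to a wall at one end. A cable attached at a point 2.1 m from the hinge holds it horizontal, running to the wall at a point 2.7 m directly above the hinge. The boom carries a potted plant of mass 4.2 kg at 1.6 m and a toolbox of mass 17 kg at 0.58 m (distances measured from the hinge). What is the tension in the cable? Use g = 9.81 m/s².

T ≈ 410 N

About the hinge:
Beam weight: 39 × 9.81 = 382.6 N down at 1.35 m → arm 1.35 m, τ = 382.6 × 1.35 = 516.5 N·m clockwise.
Potted plant: 4.2 × 9.81 = 41.2 N down at 1.6 m → arm 1.6 m, τ = 41.2 × 1.6 = 65.92 N·m clockwise.
Toolbox: 17 × 9.81 = 166.8 N down at 0.58 m → arm 0.58 m, τ = 166.8 × 0.58 = 96.74 N·m clockwise.
Total clockwise load moment = 679.2 N·m.
The cable tension T acts at 2.1 m; only its component perpendicular to the boom, T sinθ, produces torque. sinθ = h/√(h²+d²) = 2.7/√(2.7²+2.1²) = 0.7894.
Setting net torque to zero: T × 2.1 × 0.7894 = 679.2 → T = 679.2 / 1.658 = 410 N.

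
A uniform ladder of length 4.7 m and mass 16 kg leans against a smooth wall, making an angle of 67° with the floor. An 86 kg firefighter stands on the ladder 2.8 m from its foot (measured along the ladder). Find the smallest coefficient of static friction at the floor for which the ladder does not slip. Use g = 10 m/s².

About the foot of the ladder:
Ladder weight 16×10 = 160 N acts at 2.35 m along the ladder; its horizontal arm is 2.35·cos67° = 0.9182 m → τ = 146.9 N·m clockwise.
Firefighter: 86×10 = 860 N at 2.8 m → arm 1.094 m → τ = 940.8 N·m clockwise.
Wall normal N acts horizontally at the top; its moment arm is the height L sinθ = 4.7·sin67° = 4.326 m, counterclockwise.
Setting net torque to zero: N × 4.326 = 1088 → N = 251.5 N.
ΣFx = 0 ⇒ f = N_wall = 251.5 N. ΣFy = 0 ⇒ N_floor = 1020 N.
μ_min = f / N_floor = 251.5 / 1020 = 0.247.

μ_min ≈ 0.247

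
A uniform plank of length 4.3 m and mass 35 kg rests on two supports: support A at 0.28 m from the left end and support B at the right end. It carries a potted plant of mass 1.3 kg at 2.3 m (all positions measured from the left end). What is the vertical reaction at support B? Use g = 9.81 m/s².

Choose support A as the axis so its reaction then has zero moment arm.
Beam weight: 35 × 9.81 = 343.4 N down at 2.15 m → arm 1.87 m, τ = 343.4 × 1.87 = 642.2 N·m clockwise.
Potted plant: 1.3 × 9.81 = 12.75 N down at 2.3 m → arm 2.02 m, τ = 12.75 × 2.02 = 25.75 N·m clockwise.
Net load moment about support A = 668 N·m clockwise.
Reaction R at support B is upward at 4.3 m, arm 4.02 m → moment R × 4.02 counterclockwise.
For rotational equilibrium, R × 4.02 = 668, so R = 166 N.

R_B ≈ 166 N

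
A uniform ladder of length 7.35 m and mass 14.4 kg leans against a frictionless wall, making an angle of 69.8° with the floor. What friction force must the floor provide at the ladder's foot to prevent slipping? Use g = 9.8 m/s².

Take moments about the foot of the ladder.
Ladder weight 14.4×9.8 = 141.1 N acts at 3.675 m along the ladder; its horizontal arm is 3.675·cos69.8° = 1.269 m → τ = 179.1 N·m clockwise.
Wall normal N acts horizontally at the top; its moment arm is the height L sinθ = 7.35·sin69.8° = 6.898 m, counterclockwise.
Στ = 0 ⇒ N × 6.898 = 179.1 ⇒ N = 26 N.
ΣFx = 0: friction at the foot balances the wall's push, so f = N_wall = 26 N.

f ≈ 26 N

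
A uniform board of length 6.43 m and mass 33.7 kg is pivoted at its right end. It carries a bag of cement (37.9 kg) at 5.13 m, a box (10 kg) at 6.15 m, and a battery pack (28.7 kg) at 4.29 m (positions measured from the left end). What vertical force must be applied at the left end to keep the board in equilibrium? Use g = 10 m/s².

F ≈ 345 N

Choose the right end as the axis so the unknown pivot reaction has zero arm there.
Beam weight: 33.7 × 10 = 337 N down at 3.215 m → arm 3.215 m, τ = 337 × 3.215 = 1083 N·m counterclockwise.
Bag of cement: 37.9 × 10 = 379 N down at 5.13 m → arm 1.3 m, τ = 379 × 1.3 = 492.7 N·m counterclockwise.
Box: 10 × 10 = 100 N down at 6.15 m → arm 0.28 m, τ = 100 × 0.28 = 28 N·m counterclockwise.
Battery pack: 28.7 × 10 = 287 N down at 4.29 m → arm 2.14 m, τ = 287 × 2.14 = 614.2 N·m counterclockwise.
Net moment of the loads = 2218 N·m counterclockwise.
The upward force F acts at the left end, arm 6.43 m, giving F × 6.43 clockwise.
Στ = 0 ⇒ F × 6.43 = 2218 ⇒ F = 2218 / 6.43 = 345 N.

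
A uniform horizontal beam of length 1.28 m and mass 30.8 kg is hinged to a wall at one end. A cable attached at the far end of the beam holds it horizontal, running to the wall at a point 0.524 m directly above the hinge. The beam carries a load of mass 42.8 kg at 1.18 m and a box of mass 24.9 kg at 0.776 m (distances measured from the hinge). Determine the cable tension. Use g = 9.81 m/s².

T ≈ 1810 N

Choose the hinge as the axis so the unknown hinge reaction has zero arm there.
Beam weight: 30.8 × 9.81 = 302.1 N down at 0.64 m → arm 0.64 m, τ = 302.1 × 0.64 = 193.3 N·m clockwise.
Load: 42.8 × 9.81 = 419.9 N down at 1.18 m → arm 1.18 m, τ = 419.9 × 1.18 = 495.5 N·m clockwise.
Box: 24.9 × 9.81 = 244.3 N down at 0.776 m → arm 0.776 m, τ = 244.3 × 0.776 = 189.6 N·m clockwise.
Total clockwise load moment = 878.4 N·m.
The cable tension T acts at 1.28 m; only its component perpendicular to the beam, T sinθ, produces torque. sinθ = h/√(h²+d²) = 0.524/√(0.524²+1.28²) = 0.3789.
Balancing moments: T × 1.28 × 0.3789 = 878.4, giving T = 878.4 / 0.485 = 1810 N.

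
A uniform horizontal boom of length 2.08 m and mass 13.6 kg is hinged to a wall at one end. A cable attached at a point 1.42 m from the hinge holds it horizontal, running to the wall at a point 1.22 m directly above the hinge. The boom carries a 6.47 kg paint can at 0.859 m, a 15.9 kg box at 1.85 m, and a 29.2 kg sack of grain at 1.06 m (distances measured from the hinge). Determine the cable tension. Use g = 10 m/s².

T ≈ 865 N

Choose the hinge as the axis so the unknown hinge reaction has zero arm there.
Beam weight: 13.6 × 10 = 136 N down at 1.04 m → arm 1.04 m, τ = 136 × 1.04 = 141.4 N·m clockwise.
Paint can: 6.47 × 10 = 64.7 N down at 0.859 m → arm 0.859 m, τ = 64.7 × 0.859 = 55.58 N·m clockwise.
Box: 15.9 × 10 = 159 N down at 1.85 m → arm 1.85 m, τ = 159 × 1.85 = 294.2 N·m clockwise.
Sack of grain: 29.2 × 10 = 292 N down at 1.06 m → arm 1.06 m, τ = 292 × 1.06 = 309.5 N·m clockwise.
Total clockwise load moment = 800.7 N·m.
The cable tension T acts at 1.42 m; only its component perpendicular to the boom, T sinθ, produces torque. sinθ = h/√(h²+d²) = 1.22/√(1.22²+1.42²) = 0.6517.
Setting net torque to zero: T × 1.42 × 0.6517 = 800.7 → T = 800.7 / 0.9254 = 865 N.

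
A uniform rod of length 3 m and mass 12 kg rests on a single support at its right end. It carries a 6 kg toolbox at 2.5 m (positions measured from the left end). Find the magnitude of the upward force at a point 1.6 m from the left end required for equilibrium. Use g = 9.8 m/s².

F ≈ 147 N

About the right end:
Beam weight: 12 × 9.8 = 117.6 N down at 1.5 m → arm 1.5 m, τ = 117.6 × 1.5 = 176.4 N·m counterclockwise.
Toolbox: 6 × 9.8 = 58.8 N down at 2.5 m → arm 0.5 m, τ = 58.8 × 0.5 = 29.4 N·m counterclockwise.
Net moment of the loads = 205.8 N·m counterclockwise.
The upward force F acts at a point 1.6 m from the left end, arm 1.4 m, giving F × 1.4 clockwise.
Balancing moments: F × 1.4 = 205.8, giving F = 205.8 / 1.4 = 147 N.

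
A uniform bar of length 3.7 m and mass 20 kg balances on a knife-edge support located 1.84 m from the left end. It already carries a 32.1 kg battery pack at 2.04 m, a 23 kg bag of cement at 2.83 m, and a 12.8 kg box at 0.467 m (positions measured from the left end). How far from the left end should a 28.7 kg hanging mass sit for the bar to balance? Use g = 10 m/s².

Sum moments about the knife-edge support (at 1.84 m from the left end) (the support reaction has zero arm there).
Beam weight: 20 × 10 = 200 N down at 1.85 m → arm 0.01 m, τ = 200 × 0.01 = 2 N·m clockwise.
Battery pack: 32.1 × 10 = 321 N down at 2.04 m → arm 0.2 m, τ = 321 × 0.2 = 64.2 N·m clockwise.
Bag of cement: 23 × 10 = 230 N down at 2.83 m → arm 0.99 m, τ = 230 × 0.99 = 227.7 N·m clockwise.
Box: 12.8 × 10 = 128 N down at 0.467 m → arm 1.373 m, τ = 128 × 1.373 = 175.7 N·m counterclockwise.
Net moment of existing loads = 118.2 N·m clockwise.
The hanging mass weighs 28.7 × 10 = 287 N and must supply an equal counterclockwise moment, so its lever arm about the knife-edge support is 118.2 / 287 = 0.412 m.
That puts it at 1.84 − 0.412 = 1.43 m from the left end.

x ≈ 1.43 m from the left end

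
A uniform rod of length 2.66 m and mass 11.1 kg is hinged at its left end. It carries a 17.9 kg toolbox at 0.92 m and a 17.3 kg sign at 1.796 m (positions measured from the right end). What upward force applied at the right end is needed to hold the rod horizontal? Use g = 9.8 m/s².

Sum moments about the left end (the unknown pivot reaction has zero arm there).
Beam weight: 11.1 × 9.8 = 108.8 N down at 1.33 m → arm 1.33 m, τ = 108.8 × 1.33 = 144.7 N·m clockwise.
Toolbox: 17.9 × 9.8 = 175.4 N down at 0.92 m → arm 1.74 m, τ = 175.4 × 1.74 = 305.2 N·m clockwise.
Sign: 17.3 × 9.8 = 169.5 N down at 1.796 m → arm 0.864 m, τ = 169.5 × 0.864 = 146.4 N·m clockwise.
Net moment of the loads = 596.3 N·m clockwise.
The upward force F acts at the right end, arm 2.66 m, giving F × 2.66 counterclockwise.
Balancing moments: F × 2.66 = 596.3, giving F = 596.3 / 2.66 = 224 N.

F ≈ 224 N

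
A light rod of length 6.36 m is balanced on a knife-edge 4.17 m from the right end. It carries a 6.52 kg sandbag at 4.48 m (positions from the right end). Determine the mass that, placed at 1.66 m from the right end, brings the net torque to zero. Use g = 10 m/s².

m ≈ 0.805 kg

Sum moments about the knife-edge (at 4.17 m from the right end) (the support reaction has zero arm there).
Sandbag: 6.52 × 10 = 65.2 N down at 4.48 m → arm 0.31 m, τ = 65.2 × 0.31 = 20.21 N·m counterclockwise.
Net moment of known loads = 20.21 N·m counterclockwise.
An unknown mass m at 1.66 m has arm 2.51 m; its moment is m·g·2.51 clockwise.
Στ = 0 ⇒ m × 10 × 2.51 = 20.21 ⇒ m = 20.21 / (10 × 2.51) = 0.805 kg.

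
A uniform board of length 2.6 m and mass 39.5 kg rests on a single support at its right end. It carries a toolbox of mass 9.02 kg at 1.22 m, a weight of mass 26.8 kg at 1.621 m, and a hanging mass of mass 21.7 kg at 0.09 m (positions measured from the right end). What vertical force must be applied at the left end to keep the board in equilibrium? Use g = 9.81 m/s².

F ≈ 407 N

Choose the right end as the axis so the unknown pivot reaction has zero arm there.
Beam weight: 39.5 × 9.81 = 387.5 N down at 1.3 m → arm 1.3 m, τ = 387.5 × 1.3 = 503.8 N·m counterclockwise.
Toolbox: 9.02 × 9.81 = 88.49 N down at 1.22 m → arm 1.22 m, τ = 88.49 × 1.22 = 108 N·m counterclockwise.
Weight: 26.8 × 9.81 = 262.9 N down at 1.621 m → arm 1.621 m, τ = 262.9 × 1.621 = 426.2 N·m counterclockwise.
Hanging mass: 21.7 × 9.81 = 212.9 N down at 0.09 m → arm 0.09 m, τ = 212.9 × 0.09 = 19.16 N·m counterclockwise.
Net moment of the loads = 1057 N·m counterclockwise.
The upward force F acts at the left end, arm 2.6 m, giving F × 2.6 clockwise.
For rotational equilibrium, F × 2.6 = 1057, so F = 1057 / 2.6 = 407 N.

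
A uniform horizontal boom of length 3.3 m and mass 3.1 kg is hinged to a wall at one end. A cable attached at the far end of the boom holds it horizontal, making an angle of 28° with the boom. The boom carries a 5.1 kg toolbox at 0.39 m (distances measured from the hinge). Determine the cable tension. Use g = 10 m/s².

Take moments about the hinge.
Beam weight: 3.1 × 10 = 31 N down at 1.65 m → arm 1.65 m, τ = 31 × 1.65 = 51.15 N·m clockwise.
Toolbox: 5.1 × 10 = 51 N down at 0.39 m → arm 0.39 m, τ = 51 × 0.39 = 19.89 N·m clockwise.
Total clockwise load moment = 71.04 N·m.
The cable tension T acts at 3.3 m; only its component perpendicular to the boom, T sinθ, produces torque. sin 28° = 0.4695.
Balancing moments: T × 3.3 × 0.4695 = 71.04, giving T = 71.04 / 1.549 = 45.9 N.

T ≈ 45.9 N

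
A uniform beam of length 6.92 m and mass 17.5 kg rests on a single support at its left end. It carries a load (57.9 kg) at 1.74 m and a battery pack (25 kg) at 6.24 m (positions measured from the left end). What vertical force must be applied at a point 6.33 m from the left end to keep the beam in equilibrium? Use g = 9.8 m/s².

Taking torques about the left end:
Beam weight: 17.5 × 9.8 = 171.5 N down at 3.46 m → arm 3.46 m, τ = 171.5 × 3.46 = 593.4 N·m clockwise.
Load: 57.9 × 9.8 = 567.4 N down at 1.74 m → arm 1.74 m, τ = 567.4 × 1.74 = 987.3 N·m clockwise.
Battery pack: 25 × 9.8 = 245 N down at 6.24 m → arm 6.24 m, τ = 245 × 6.24 = 1529 N·m clockwise.
Net moment of the loads = 3110 N·m clockwise.
The upward force F acts at a point 6.33 m from the left end, arm 6.33 m, giving F × 6.33 counterclockwise.
Setting net torque to zero: F × 6.33 = 3110 → F = 3110 / 6.33 = 491 N.

F ≈ 491 N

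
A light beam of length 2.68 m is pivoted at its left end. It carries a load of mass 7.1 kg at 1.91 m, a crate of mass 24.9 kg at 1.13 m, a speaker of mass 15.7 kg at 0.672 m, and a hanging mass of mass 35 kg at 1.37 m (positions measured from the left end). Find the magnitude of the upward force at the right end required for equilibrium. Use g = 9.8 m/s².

F ≈ 366 N

Choose the left end as the axis so the unknown pivot reaction has zero arm there.
Load: 7.1 × 9.8 = 69.58 N down at 1.91 m → arm 1.91 m, τ = 69.58 × 1.91 = 132.9 N·m clockwise.
Crate: 24.9 × 9.8 = 244 N down at 1.13 m → arm 1.13 m, τ = 244 × 1.13 = 275.7 N·m clockwise.
Speaker: 15.7 × 9.8 = 153.9 N down at 0.672 m → arm 0.672 m, τ = 153.9 × 0.672 = 103.4 N·m clockwise.
Hanging mass: 35 × 9.8 = 343 N down at 1.37 m → arm 1.37 m, τ = 343 × 1.37 = 469.9 N·m clockwise.
Net moment of the loads = 981.9 N·m clockwise.
The upward force F acts at the right end, arm 2.68 m, giving F × 2.68 counterclockwise.
Στ = 0 ⇒ F × 2.68 = 981.9 ⇒ F = 981.9 / 2.68 = 366 N.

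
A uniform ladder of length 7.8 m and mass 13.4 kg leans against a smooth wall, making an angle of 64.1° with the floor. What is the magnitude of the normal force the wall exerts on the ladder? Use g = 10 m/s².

Choose the foot of the ladder as the axis so the floor normal and friction both act there and drop out.
Ladder weight 13.4×10 = 134 N acts at 3.9 m along the ladder; its horizontal arm is 3.9·cos64.1° = 1.704 m → τ = 228.3 N·m clockwise.
Wall normal N acts horizontally at the top; its moment arm is the height L sinθ = 7.8·sin64.1° = 7.017 m, counterclockwise.
For rotational equilibrium, N × 7.017 = 228.3, so N = 32.5 N.

N_wall ≈ 32.5 N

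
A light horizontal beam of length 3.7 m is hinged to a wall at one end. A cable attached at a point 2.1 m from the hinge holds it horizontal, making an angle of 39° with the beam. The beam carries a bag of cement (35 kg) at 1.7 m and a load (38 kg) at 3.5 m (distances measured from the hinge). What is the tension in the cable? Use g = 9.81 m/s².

T ≈ 1430 N

About the hinge:
Bag of cement: 35 × 9.81 = 343.4 N down at 1.7 m → arm 1.7 m, τ = 343.4 × 1.7 = 583.8 N·m clockwise.
Load: 38 × 9.81 = 372.8 N down at 3.5 m → arm 3.5 m, τ = 372.8 × 3.5 = 1305 N·m clockwise.
Total clockwise load moment = 1889 N·m.
The cable tension T acts at 2.1 m; only its component perpendicular to the beam, T sinθ, produces torque. sin 39° = 0.6293.
For rotational equilibrium, T × 2.1 × 0.6293 = 1889, so T = 1889 / 1.322 = 1430 N.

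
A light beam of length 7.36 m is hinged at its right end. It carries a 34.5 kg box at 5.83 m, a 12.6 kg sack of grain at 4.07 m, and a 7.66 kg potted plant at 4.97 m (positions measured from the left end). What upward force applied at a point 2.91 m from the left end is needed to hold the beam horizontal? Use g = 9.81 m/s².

F ≈ 248 N

Choose the right end as the axis so the unknown pivot reaction has zero arm there.
Box: 34.5 × 9.81 = 338.4 N down at 5.83 m → arm 1.53 m, τ = 338.4 × 1.53 = 517.8 N·m counterclockwise.
Sack of grain: 12.6 × 9.81 = 123.6 N down at 4.07 m → arm 3.29 m, τ = 123.6 × 3.29 = 406.6 N·m counterclockwise.
Potted plant: 7.66 × 9.81 = 75.14 N down at 4.97 m → arm 2.39 m, τ = 75.14 × 2.39 = 179.6 N·m counterclockwise.
Net moment of the loads = 1104 N·m counterclockwise.
The upward force F acts at a point 2.91 m from the left end, arm 4.45 m, giving F × 4.45 clockwise.
For rotational equilibrium, F × 4.45 = 1104, so F = 1104 / 4.45 = 248 N.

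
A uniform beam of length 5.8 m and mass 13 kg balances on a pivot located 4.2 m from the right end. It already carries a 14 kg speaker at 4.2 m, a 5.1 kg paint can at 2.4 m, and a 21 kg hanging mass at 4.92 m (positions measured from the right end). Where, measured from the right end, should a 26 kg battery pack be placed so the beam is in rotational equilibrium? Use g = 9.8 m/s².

Taking torques about the pivot (at 4.2 m from the right end):
Beam weight: 13 × 9.8 = 127.4 N down at 2.9 m → arm 1.3 m, τ = 127.4 × 1.3 = 165.6 N·m clockwise.
Speaker: acts at the pivot, moment arm 0 → no torque.
Paint can: 5.1 × 9.8 = 49.98 N down at 2.4 m → arm 1.8 m, τ = 49.98 × 1.8 = 89.96 N·m clockwise.
Hanging mass: 21 × 9.8 = 205.8 N down at 4.92 m → arm 0.72 m, τ = 205.8 × 0.72 = 148.2 N·m counterclockwise.
Net moment of existing loads = 107.4 N·m clockwise.
The battery pack weighs 26 × 9.8 = 254.8 N and must supply an equal counterclockwise moment, so its lever arm about the pivot is 107.4 / 254.8 = 0.422 m.
That puts it at 4.2 + 0.422 = 4.62 m from the right end.

x ≈ 4.62 m from the right end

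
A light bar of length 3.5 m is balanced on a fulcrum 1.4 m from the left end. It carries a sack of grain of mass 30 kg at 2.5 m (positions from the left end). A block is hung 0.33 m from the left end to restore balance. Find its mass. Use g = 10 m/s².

m ≈ 30.8 kg

About the fulcrum (at 1.4 m from the left end):
Sack of grain: 30 × 10 = 300 N down at 2.5 m → arm 1.1 m, τ = 300 × 1.1 = 330 N·m clockwise.
Net moment of known loads = 330 N·m clockwise.
An unknown mass m at 0.33 m has arm 1.07 m; its moment is m·g·1.07 counterclockwise.
Setting net torque to zero: m × 10 × 1.07 = 330 → m = 330 / (10 × 1.07) = 30.8 kg.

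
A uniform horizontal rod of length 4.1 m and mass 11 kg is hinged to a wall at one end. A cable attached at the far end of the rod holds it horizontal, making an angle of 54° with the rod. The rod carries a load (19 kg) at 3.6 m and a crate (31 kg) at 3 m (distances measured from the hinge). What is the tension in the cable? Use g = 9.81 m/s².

Taking torques about the hinge:
Beam weight: 11 × 9.81 = 107.9 N down at 2.05 m → arm 2.05 m, τ = 107.9 × 2.05 = 221.2 N·m clockwise.
Load: 19 × 9.81 = 186.4 N down at 3.6 m → arm 3.6 m, τ = 186.4 × 3.6 = 671 N·m clockwise.
Crate: 31 × 9.81 = 304.1 N down at 3 m → arm 3 m, τ = 304.1 × 3 = 912.3 N·m clockwise.
Total clockwise load moment = 1804 N·m.
The cable tension T acts at 4.1 m; only its component perpendicular to the rod, T sinθ, produces torque. sin 54° = 0.809.
Balancing moments: T × 4.1 × 0.809 = 1804, giving T = 1804 / 3.317 = 544 N.

T ≈ 544 N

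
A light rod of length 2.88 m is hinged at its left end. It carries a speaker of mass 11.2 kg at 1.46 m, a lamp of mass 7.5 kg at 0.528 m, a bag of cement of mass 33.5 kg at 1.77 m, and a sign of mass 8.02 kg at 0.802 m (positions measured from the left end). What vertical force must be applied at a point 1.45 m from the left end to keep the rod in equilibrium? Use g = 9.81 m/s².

Take moments about the left end.
Speaker: 11.2 × 9.81 = 109.9 N down at 1.46 m → arm 1.46 m, τ = 109.9 × 1.46 = 160.5 N·m clockwise.
Lamp: 7.5 × 9.81 = 73.58 N down at 0.528 m → arm 0.528 m, τ = 73.58 × 0.528 = 38.85 N·m clockwise.
Bag of cement: 33.5 × 9.81 = 328.6 N down at 1.77 m → arm 1.77 m, τ = 328.6 × 1.77 = 581.6 N·m clockwise.
Sign: 8.02 × 9.81 = 78.68 N down at 0.802 m → arm 0.802 m, τ = 78.68 × 0.802 = 63.1 N·m clockwise.
Net moment of the loads = 844.1 N·m clockwise.
The upward force F acts at a point 1.45 m from the left end, arm 1.45 m, giving F × 1.45 counterclockwise.
Στ = 0 ⇒ F × 1.45 = 844.1 ⇒ F = 844.1 / 1.45 = 582 N.

F ≈ 582 N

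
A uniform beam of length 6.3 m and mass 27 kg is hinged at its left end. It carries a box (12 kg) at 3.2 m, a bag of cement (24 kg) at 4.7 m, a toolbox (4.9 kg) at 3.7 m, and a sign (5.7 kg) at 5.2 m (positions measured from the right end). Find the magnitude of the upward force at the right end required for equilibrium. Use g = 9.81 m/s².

F ≈ 280 N

Taking torques about the left end:
Beam weight: 27 × 9.81 = 264.9 N down at 3.15 m → arm 3.15 m, τ = 264.9 × 3.15 = 834.4 N·m clockwise.
Box: 12 × 9.81 = 117.7 N down at 3.2 m → arm 3.1 m, τ = 117.7 × 3.1 = 364.9 N·m clockwise.
Bag of cement: 24 × 9.81 = 235.4 N down at 4.7 m → arm 1.6 m, τ = 235.4 × 1.6 = 376.6 N·m clockwise.
Toolbox: 4.9 × 9.81 = 48.07 N down at 3.7 m → arm 2.6 m, τ = 48.07 × 2.6 = 125 N·m clockwise.
Sign: 5.7 × 9.81 = 55.92 N down at 5.2 m → arm 1.1 m, τ = 55.92 × 1.1 = 61.51 N·m clockwise.
Net moment of the loads = 1762 N·m clockwise.
The upward force F acts at the right end, arm 6.3 m, giving F × 6.3 counterclockwise.
Balancing moments: F × 6.3 = 1762, giving F = 1762 / 6.3 = 280 N.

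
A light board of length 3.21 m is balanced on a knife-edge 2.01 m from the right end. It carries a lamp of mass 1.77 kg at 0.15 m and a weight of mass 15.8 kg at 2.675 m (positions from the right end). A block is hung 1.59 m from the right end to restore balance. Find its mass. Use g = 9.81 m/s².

m ≈ 17.2 kg

Take moments about the knife-edge (at 2.01 m from the right end).
Lamp: 1.77 × 9.81 = 17.36 N down at 0.15 m → arm 1.86 m, τ = 17.36 × 1.86 = 32.29 N·m clockwise.
Weight: 15.8 × 9.81 = 155 N down at 2.675 m → arm 0.665 m, τ = 155 × 0.665 = 103.1 N·m counterclockwise.
Net moment of known loads = 70.81 N·m counterclockwise.
An unknown mass m at 1.59 m has arm 0.42 m; its moment is m·g·0.42 clockwise.
Setting net torque to zero: m × 9.81 × 0.42 = 70.81 → m = 70.81 / (9.81 × 0.42) = 17.2 kg.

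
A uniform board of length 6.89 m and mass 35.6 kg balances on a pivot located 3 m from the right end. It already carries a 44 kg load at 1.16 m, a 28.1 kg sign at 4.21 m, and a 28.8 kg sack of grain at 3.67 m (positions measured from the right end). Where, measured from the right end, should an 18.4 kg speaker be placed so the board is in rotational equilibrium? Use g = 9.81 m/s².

x ≈ 3.64 m from the right end

Taking torques about the pivot (at 3 m from the right end):
Beam weight: 35.6 × 9.81 = 349.2 N down at 3.445 m → arm 0.445 m, τ = 349.2 × 0.445 = 155.4 N·m counterclockwise.
Load: 44 × 9.81 = 431.6 N down at 1.16 m → arm 1.84 m, τ = 431.6 × 1.84 = 794.1 N·m clockwise.
Sign: 28.1 × 9.81 = 275.7 N down at 4.21 m → arm 1.21 m, τ = 275.7 × 1.21 = 333.6 N·m counterclockwise.
Sack of grain: 28.8 × 9.81 = 282.5 N down at 3.67 m → arm 0.67 m, τ = 282.5 × 0.67 = 189.3 N·m counterclockwise.
Net moment of existing loads = 115.8 N·m clockwise.
The speaker weighs 18.4 × 9.81 = 180.5 N and must supply an equal counterclockwise moment, so its lever arm about the pivot is 115.8 / 180.5 = 0.642 m.
That puts it at 3 + 0.642 = 3.64 m from the right end.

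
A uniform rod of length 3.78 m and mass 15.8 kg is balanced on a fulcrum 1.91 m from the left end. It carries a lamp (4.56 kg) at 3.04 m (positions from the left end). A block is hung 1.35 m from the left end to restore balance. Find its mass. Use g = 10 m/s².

Choose the fulcrum (at 1.91 m from the left end) as the axis so the support reaction has zero arm there.
Beam weight: 15.8 × 10 = 158 N down at 1.89 m → arm 0.02 m, τ = 158 × 0.02 = 3.16 N·m counterclockwise.
Lamp: 4.56 × 10 = 45.6 N down at 3.04 m → arm 1.13 m, τ = 45.6 × 1.13 = 51.53 N·m clockwise.
Net moment of known loads = 48.37 N·m clockwise.
An unknown mass m at 1.35 m has arm 0.56 m; its moment is m·g·0.56 counterclockwise.
For rotational equilibrium, m × 10 × 0.56 = 48.37, so m = 48.37 / (10 × 0.56) = 8.64 kg.

m ≈ 8.64 kg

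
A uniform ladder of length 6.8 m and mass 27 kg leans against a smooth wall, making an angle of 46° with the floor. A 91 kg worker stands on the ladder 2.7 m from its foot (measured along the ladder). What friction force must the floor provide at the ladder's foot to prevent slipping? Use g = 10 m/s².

Choose the foot of the ladder as the axis so the floor normal and friction both act there and drop out.
Ladder weight 27×10 = 270 N acts at 3.4 m along the ladder; its horizontal arm is 3.4·cos46° = 2.362 m → τ = 637.7 N·m clockwise.
Worker: 91×10 = 910 N at 2.7 m → arm 1.876 m → τ = 1707 N·m clockwise.
Wall normal N acts horizontally at the top; its moment arm is the height L sinθ = 6.8·sin46° = 4.892 m, counterclockwise.
Στ = 0 ⇒ N × 4.892 = 2345 ⇒ N = 479 N.
ΣFx = 0: friction at the foot balances the wall's push, so f = N_wall = 479 N.

f ≈ 479 N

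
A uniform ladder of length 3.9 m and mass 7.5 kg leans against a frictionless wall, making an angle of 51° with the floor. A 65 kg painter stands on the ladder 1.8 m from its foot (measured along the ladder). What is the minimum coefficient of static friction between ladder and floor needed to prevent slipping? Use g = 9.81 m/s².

μ_min ≈ 0.377

Choose the foot of the ladder as the axis so the floor normal and friction both act there and drop out.
Ladder weight 7.5×9.81 = 73.58 N acts at 1.95 m along the ladder; its horizontal arm is 1.95·cos51° = 1.227 m → τ = 90.28 N·m clockwise.
Painter: 65×9.81 = 637.6 N at 1.8 m → arm 1.133 m → τ = 722.4 N·m clockwise.
Wall normal N acts horizontally at the top; its moment arm is the height L sinθ = 3.9·sin51° = 3.031 m, counterclockwise.
Στ = 0 ⇒ N × 3.031 = 812.7 ⇒ N = 268.1 N.
ΣFx = 0 ⇒ f = N_wall = 268.1 N. ΣFy = 0 ⇒ N_floor = 711.2 N.
μ_min = f / N_floor = 268.1 / 711.2 = 0.377.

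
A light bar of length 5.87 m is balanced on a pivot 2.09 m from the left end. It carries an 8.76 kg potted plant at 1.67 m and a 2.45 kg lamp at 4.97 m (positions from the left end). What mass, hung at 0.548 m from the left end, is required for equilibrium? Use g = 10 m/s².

Choose the pivot (at 2.09 m from the left end) as the axis so the support reaction has zero arm there.
Potted plant: 8.76 × 10 = 87.6 N down at 1.67 m → arm 0.42 m, τ = 87.6 × 0.42 = 36.79 N·m counterclockwise.
Lamp: 2.45 × 10 = 24.5 N down at 4.97 m → arm 2.88 m, τ = 24.5 × 2.88 = 70.56 N·m clockwise.
Net moment of known loads = 33.77 N·m clockwise.
An unknown mass m at 0.548 m has arm 1.542 m; its moment is m·g·1.542 counterclockwise.
For rotational equilibrium, m × 10 × 1.542 = 33.77, so m = 33.77 / (10 × 1.542) = 2.19 kg.

m ≈ 2.19 kg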